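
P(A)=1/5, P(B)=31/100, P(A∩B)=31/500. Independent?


P(A)×P(B) = 31/500
P(A∩B) = 31/500
Equal ✓ → Independent

Yes, independent


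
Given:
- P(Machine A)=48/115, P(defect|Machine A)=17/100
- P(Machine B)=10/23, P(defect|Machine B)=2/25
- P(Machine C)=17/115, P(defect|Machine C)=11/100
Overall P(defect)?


P(B) = Σ P(B|Aᵢ)×P(Aᵢ)
  17/100×48/115 = 204/2875
  2/25×10/23 = 4/115
  11/100×17/115 = 187/11500
Sum = 61/500

P(defect) = 61/500 ≈ 12.20%


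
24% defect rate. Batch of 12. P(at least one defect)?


P(all good) = (19/25)^12 = 2213314919066161/59604644775390625
P(≥1 defect) = 57391329856324464/59604644775390625

P = 57391329856324464/59604644775390625 ≈ 96.29%


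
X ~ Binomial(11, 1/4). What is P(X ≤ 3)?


P(X ≤ 3) = Σ P(X=i) for i=0..3
P(X=0) = 177147/4194304
P(X=1) = 649539/4194304
P(X=2) = 1082565/4194304
P(X=3) = 1082565/4194304
Sum = 373977/524288

P(X ≤ 3) = 373977/524288 ≈ 71.33%


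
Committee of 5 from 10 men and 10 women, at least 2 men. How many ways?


Count by #men:
  2M,3W: C(10,2)×C(10,3)=5400
  3M,2W: C(10,3)×C(10,2)=5400
  4M,1W: C(10,4)×C(10,1)=2100
  5M,0W: C(10,5)×C(10,0)=252
Total = 13152

13152


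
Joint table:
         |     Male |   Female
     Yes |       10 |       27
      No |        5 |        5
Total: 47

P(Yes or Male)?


P(Yes∨Male) = P(Yes) + P(Male) - P(Yes∧Male)
= (37 + 15 - 10)/47 = 42/47

P = 42/47 ≈ 89.36%


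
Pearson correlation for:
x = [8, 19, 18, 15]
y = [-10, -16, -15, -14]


n=4, Σx=60, Σy=-55, Σxy=-864, Σx²=974, Σy²=777
r = (4×(-864) - 60×(-55))/√((4×974 - 60²)(4×777 - (-55)²))
= -156/√(296×83) = -156/√24568 ≈ -156/156.7418 ≈ -0.9953

r ≈ -0.9953


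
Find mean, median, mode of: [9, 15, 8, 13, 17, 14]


Sorted: [8, 9, 13, 14, 15, 17]
Mean = 76/6 = 38/3
Median = 27/2
Freq: {9: 1, 15: 1, 8: 1, 13: 1, 17: 1, 14: 1}
Mode: No mode

Mean=38/3, Median=27/2, Mode=No mode


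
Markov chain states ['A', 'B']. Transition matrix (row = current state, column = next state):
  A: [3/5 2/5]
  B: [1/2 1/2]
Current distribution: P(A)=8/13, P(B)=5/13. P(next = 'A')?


P(next=A) = Σᵢ P(now=i)×P(i→A)
= 8/13×3/5 + 5/13×1/2
= 24/65 + 5/26 = 73/130

P = 73/130 ≈ 0.5615


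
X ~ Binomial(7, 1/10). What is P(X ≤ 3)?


P(X ≤ 3) = Σ P(X=i) for i=0..3
P(X=0) = 4782969/10000000
P(X=1) = 3720087/10000000
P(X=2) = 1240029/10000000
P(X=3) = 45927/2000000
Sum = 124659/125000

P(X ≤ 3) = 124659/125000 ≈ 99.73%


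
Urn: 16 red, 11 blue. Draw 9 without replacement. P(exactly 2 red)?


Hypergeometric: C(16,2)×C(11,7)/C(27,9)
= 120×330/4686825 = 48/5681

P(X=2) = 48/5681 ≈ 0.84%


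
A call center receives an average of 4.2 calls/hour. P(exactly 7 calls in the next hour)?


Poisson(λ=4.2): P(X=7) = e^(-λ)×λ^k/k!
= e^(-4.2) × 4.2^7 / 7!
≈ 0.01499557682 × 23053.9333248 / 5040 ≈ 0.068593

P(X=7) ≈ 0.068593 ≈ 6.86%


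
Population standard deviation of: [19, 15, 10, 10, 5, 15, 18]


Mean = 92/7
  (19-92/7)²=1681/49
  (15-92/7)²=169/49
  (10-92/7)²=484/49
  (10-92/7)²=484/49
  (5-92/7)²=3249/49
  (15-92/7)²=169/49
  (18-92/7)²=1156/49
Σ(x-μ)² = 1056/7
σ² = (1056/7)/7 = 1056/49

σ = √(1056/49) ≈ 4.6423


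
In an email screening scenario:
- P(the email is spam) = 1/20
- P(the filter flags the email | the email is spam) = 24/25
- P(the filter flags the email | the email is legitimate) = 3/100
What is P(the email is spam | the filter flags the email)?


Using Bayes' theorem:
P(A|B) = P(B|A)·P(A) / P(B)

P(the filter flags the email) = 24/25 × 1/20 + 3/100 × 19/20
= 6/125 + 57/2000 = 153/2000

P(the email is spam|the filter flags the email) = (6/125) / (153/2000) = 32/51

P(the email is spam|the filter flags the email) = 32/51 ≈ 62.75%


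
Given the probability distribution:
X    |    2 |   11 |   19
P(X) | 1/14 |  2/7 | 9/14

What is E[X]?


E[X] = Σ x·P(X=x)
= (2)×(1/14) + (11)×(2/7) + (19)×(9/14)
= 31/2

E[X] = 31/2


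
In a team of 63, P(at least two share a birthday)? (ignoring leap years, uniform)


P(all different) = Π(365-i)/365 for i=0..62
= 0.003396
P(match) = 1 - 0.003396 = 0.996604

P ≈ 0.9966 ≈ 99.66%


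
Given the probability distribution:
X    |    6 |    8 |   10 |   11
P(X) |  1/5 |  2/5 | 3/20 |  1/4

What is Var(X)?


E[X] = 173/20
E[X²] = 1561/20
Var(X) = E[X²] - (E[X])² = 1561/20 - 29929/400 = 1291/400

Var(X) = 1291/400 ≈ 3.2275


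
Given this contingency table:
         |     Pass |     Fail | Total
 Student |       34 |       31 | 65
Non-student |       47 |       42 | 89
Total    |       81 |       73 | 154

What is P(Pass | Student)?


P(Pass | Student) = 34/(34+31) = 34/65

P(Pass|Student) = 34/65 ≈ 52.31%


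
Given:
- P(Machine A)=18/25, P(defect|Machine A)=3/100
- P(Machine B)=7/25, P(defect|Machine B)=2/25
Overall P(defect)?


P(B) = Σ P(B|Aᵢ)×P(Aᵢ)
  3/100×18/25 = 27/1250
  2/25×7/25 = 14/625
Sum = 11/250

P(defect) = 11/250 ≈ 4.40%


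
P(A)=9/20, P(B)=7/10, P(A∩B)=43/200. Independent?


P(A)×P(B) = 63/200
P(A∩B) = 43/200
Not equal → NOT independent

No, not independent


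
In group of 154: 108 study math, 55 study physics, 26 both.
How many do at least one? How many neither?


|A∪B| = 108+55-26 = 137
Neither = 154-137 = 17

At least one: 137; Neither: 17


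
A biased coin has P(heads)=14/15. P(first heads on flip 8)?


Geometric: P(X=8) = (1-p)^(k-1)×p = (1/15)^7×14/15 = 14/2562890625

P(X=8) = 14/2562890625 ≈ 0.00%


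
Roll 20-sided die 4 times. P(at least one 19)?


P(no 19)^4 = (19/20)^4 = 130321/160000
P(≥1) = 1 - 130321/160000 = 29679/160000

P = 29679/160000 ≈ 18.55%


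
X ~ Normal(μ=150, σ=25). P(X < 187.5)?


z = (187.5-150)/25 = 1.5
P(Z < 1.5) = 0.9332

P(X < 187.5) ≈ 0.9332


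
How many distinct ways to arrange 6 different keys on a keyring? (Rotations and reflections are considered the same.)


Free circular arrangements: rotations and reflections both identified.
(n-1)!/2 = 5!/2 = 120/2 = 60

60


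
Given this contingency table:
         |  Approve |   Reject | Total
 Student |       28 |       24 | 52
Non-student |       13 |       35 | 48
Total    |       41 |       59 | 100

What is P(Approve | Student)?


P(Approve | Student) = 28/(28+24) = 28/52 = 7/13

P(Approve|Student) = 7/13 ≈ 53.85%


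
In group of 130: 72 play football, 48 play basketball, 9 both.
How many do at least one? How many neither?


|A∪B| = 72+48-9 = 111
Neither = 130-111 = 19

At least one: 111; Neither: 19


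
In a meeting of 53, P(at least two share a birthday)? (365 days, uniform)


P(all different) = Π(365-i)/365 for i=0..52
= 0.018862
P(match) = 1 - 0.018862 = 0.981138

P ≈ 0.9811 ≈ 98.11%


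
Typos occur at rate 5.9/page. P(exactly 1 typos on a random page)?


Poisson(λ=5.9): P(X=1) = e^(-λ)×λ^k/k!
= e^(-5.9) × 5.9^1 / 1!
≈ 0.002739444819 × 5.9 / 1 ≈ 0.016163

P(X=1) ≈ 0.016163 ≈ 1.62%


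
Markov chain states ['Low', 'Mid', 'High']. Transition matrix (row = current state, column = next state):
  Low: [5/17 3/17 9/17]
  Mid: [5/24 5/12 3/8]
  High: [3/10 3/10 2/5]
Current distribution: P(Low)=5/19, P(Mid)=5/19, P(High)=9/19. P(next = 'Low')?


P(next=Low) = Σᵢ P(now=i)×P(i→Low)
= 5/19×5/17 + 5/19×5/24 + 9/19×3/10
= 25/323 + 25/456 + 27/190 = 10633/38760

P = 10633/38760 ≈ 0.2743


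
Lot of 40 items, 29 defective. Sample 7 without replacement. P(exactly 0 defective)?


Hypergeometric: C(29,0)×C(11,7)/C(40,7)
= 1×330/18643560 = 11/621452

P(X=0) = 11/621452 ≈ 0.00%


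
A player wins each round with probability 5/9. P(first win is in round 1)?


Geometric: P(X=1) = (1-p)^(k-1)×p = (4/9)^0×5/9 = 5/9

P(X=1) = 5/9 ≈ 55.56%


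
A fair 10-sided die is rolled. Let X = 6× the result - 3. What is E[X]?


E[die] = (1+10)/2 = 11/2
E[X] = 6×11/2 - 3 = 30

E[X] = 30


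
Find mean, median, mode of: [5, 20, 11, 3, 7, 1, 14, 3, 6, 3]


Sorted: [1, 3, 3, 3, 5, 6, 7, 11, 14, 20]
Mean = 73/10
Median = 11/2
Freq: {5: 1, 20: 1, 11: 1, 3: 3, 7: 1, 1: 1, 14: 1, 6: 1}
Mode: [3]

Mean=73/10, Median=11/2, Mode=3


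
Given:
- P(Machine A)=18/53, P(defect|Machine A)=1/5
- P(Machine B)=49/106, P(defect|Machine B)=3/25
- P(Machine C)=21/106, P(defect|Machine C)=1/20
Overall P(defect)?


P(B) = Σ P(B|Aᵢ)×P(Aᵢ)
  1/5×18/53 = 18/265
  3/25×49/106 = 147/2650
  1/20×21/106 = 21/2120
Sum = 1413/10600

P(defect) = 1413/10600 ≈ 13.33%


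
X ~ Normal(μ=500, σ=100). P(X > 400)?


z = (400-500)/100 = -1.0
P(X > 400) = 1 - P(Z ≤ -1.0) = 1 - 0.1587 = 0.8413

P(X > 400) ≈ 0.8413


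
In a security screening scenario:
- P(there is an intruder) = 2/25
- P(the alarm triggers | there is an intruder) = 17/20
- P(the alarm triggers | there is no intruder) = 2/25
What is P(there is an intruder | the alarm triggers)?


Using Bayes' theorem:
P(A|B) = P(B|A)·P(A) / P(B)

P(the alarm triggers) = 17/20 × 2/25 + 2/25 × 23/25
= 17/250 + 46/625 = 177/1250

P(there is an intruder|the alarm triggers) = (17/250) / (177/1250) = 85/177

P(there is an intruder|the alarm triggers) = 85/177 ≈ 48.02%


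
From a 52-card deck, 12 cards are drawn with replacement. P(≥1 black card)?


P(not a black card) = 26/52 = 1/2
P(none in 12 draws) = (1/2)^12 = 1/4096
P(≥1 black card) = 1 - 1/4096 = 4095/4096

P = 4095/4096 ≈ 99.98%


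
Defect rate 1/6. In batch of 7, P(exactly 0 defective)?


Binomial: P(X=0) = C(7,0)×p^0×(1-p)^7
= 1 × 1 × 78125/279936 = 78125/279936

P(X=0) = 78125/279936 ≈ 27.91%


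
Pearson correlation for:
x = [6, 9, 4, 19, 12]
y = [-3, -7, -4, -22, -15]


n=5, Σx=50, Σy=-51, Σxy=-695, Σx²=638, Σy²=783
r = (5×(-695) - 50×(-51))/√((5×638 - 50²)(5×783 - (-51)²))
= -925/√(690×1314) = -925/√906660 ≈ -925/952.1870 ≈ -0.9714

r ≈ -0.9714


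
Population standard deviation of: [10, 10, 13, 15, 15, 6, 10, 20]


Mean = 99/8
  (10-99/8)²=361/64
  (10-99/8)²=361/64
  (13-99/8)²=25/64
  (15-99/8)²=441/64
  (15-99/8)²=441/64
  (6-99/8)²=2601/64
  (10-99/8)²=361/64
  (20-99/8)²=3721/64
Σ(x-μ)² = 1039/8
σ² = (1039/8)/8 = 1039/64

σ = √(1039/64) ≈ 4.0292


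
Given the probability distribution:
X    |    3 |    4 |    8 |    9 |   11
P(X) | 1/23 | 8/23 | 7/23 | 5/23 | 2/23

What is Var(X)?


E[X] = 158/23
E[X²] = 1232/23
Var(X) = E[X²] - (E[X])² = 1232/23 - 24964/529 = 3372/529

Var(X) = 3372/529 ≈ 6.3743


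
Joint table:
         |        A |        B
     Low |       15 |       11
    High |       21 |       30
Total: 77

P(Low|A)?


P(Low|A) = 15/(15+21) = 15/36 = 5/12

P = 5/12 ≈ 41.67%


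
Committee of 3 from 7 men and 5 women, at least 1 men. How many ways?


Count by #men:
  1M,2W: C(7,1)×C(5,2)=70
  2M,1W: C(7,2)×C(5,1)=105
  3M,0W: C(7,3)×C(5,0)=35
Total = 210

210


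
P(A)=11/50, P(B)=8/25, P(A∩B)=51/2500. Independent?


P(A)×P(B) = 44/625
P(A∩B) = 51/2500
Not equal → NOT independent

No, not independent


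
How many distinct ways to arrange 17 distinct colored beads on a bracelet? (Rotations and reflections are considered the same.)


Free circular arrangements: rotations and reflections both identified.
(n-1)!/2 = 16!/2 = 20922789888000/2 = 10461394944000

10461394944000


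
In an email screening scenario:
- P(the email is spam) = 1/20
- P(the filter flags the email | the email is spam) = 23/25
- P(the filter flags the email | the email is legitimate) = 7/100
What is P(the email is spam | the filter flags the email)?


Using Bayes' theorem:
P(A|B) = P(B|A)·P(A) / P(B)

P(the filter flags the email) = 23/25 × 1/20 + 7/100 × 19/20
= 23/500 + 133/2000 = 9/80

P(the email is spam|the filter flags the email) = (23/500) / (9/80) = 92/225

P(the email is spam|the filter flags the email) = 92/225 ≈ 40.89%


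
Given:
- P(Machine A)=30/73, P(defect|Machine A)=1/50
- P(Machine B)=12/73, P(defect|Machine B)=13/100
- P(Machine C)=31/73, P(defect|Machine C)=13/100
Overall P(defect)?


P(B) = Σ P(B|Aᵢ)×P(Aᵢ)
  1/50×30/73 = 3/365
  13/100×12/73 = 39/1825
  13/100×31/73 = 403/7300
Sum = 619/7300

P(defect) = 619/7300 ≈ 8.48%


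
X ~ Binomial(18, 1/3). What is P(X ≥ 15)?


P(X ≥ 15) = Σ P(X=i) for i=15..18
P(X=15) = 2176/129140163
P(X=16) = 68/43046721
P(X=17) = 4/43046721
P(X=18) = 1/387420489
Sum = 7177/387420489

P(X ≥ 15) = 7177/387420489 ≈ 0.00%


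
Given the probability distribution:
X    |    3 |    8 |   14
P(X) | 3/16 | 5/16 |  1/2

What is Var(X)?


E[X] = 161/16
E[X²] = 1915/16
Var(X) = E[X²] - (E[X])² = 1915/16 - 25921/256 = 4719/256

Var(X) = 4719/256 ≈ 18.4336


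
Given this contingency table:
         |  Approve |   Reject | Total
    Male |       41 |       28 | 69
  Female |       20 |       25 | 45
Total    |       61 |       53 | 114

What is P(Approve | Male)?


P(Approve | Male) = 41/(41+28) = 41/69

P(Approve|Male) = 41/69 ≈ 59.42%


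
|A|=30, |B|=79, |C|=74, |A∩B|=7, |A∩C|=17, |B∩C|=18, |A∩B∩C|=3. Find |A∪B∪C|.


|A∪B∪C| = 30+79+74-7-17-18+3 = 144

|A∪B∪C| = 144


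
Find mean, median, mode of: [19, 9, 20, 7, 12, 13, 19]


Sorted: [7, 9, 12, 13, 19, 19, 20]
Mean = 99/7
Median = 13
Freq: {19: 2, 9: 1, 20: 1, 7: 1, 12: 1, 13: 1}
Mode: [19]

Mean=99/7, Median=13, Mode=19


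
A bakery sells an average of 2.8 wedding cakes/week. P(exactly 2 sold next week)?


Poisson(λ=2.8): P(X=2) = e^(-λ)×λ^k/k!
= e^(-2.8) × 2.8^2 / 2!
≈ 0.06081006263 × 7.84 / 2 ≈ 0.238375

P(X=2) ≈ 0.238375 ≈ 23.84%


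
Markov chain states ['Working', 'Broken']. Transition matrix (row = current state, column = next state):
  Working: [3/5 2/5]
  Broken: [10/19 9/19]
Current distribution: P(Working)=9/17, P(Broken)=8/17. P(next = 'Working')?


P(next=Working) = Σᵢ P(now=i)×P(i→Working)
= 9/17×3/5 + 8/17×10/19
= 27/85 + 80/323 = 913/1615

P = 913/1615 ≈ 0.5653


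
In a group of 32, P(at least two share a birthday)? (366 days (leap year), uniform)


P(all different) = Π(366-i)/366 for i=0..31
= 0.247626
P(match) = 1 - 0.247626 = 0.752374

P ≈ 0.7524 ≈ 75.24%


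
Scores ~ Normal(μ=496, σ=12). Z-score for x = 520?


z = (x - μ)/σ = (520 - 496)/12 = 2.0

z = 2.0


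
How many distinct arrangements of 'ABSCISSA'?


Letters: 8, freq: {'A': 2, 'B': 1, 'S': 3, 'C': 1, 'I': 1}
8!/(2!×1!×3!×1!×1!) = 40320/12 = 3360

3360


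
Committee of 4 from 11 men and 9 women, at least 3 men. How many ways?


Count by #men:
  3M,1W: C(11,3)×C(9,1)=1485
  4M,0W: C(11,4)×C(9,0)=330
Total = 1815

1815


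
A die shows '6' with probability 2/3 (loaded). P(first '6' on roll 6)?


Geometric: P(X=6) = (1-p)^(k-1)×p = (1/3)^5×2/3 = 2/729

P(X=6) = 2/729 ≈ 0.27%


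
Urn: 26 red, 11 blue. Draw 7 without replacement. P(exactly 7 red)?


Hypergeometric: C(26,7)×C(11,0)/C(37,7)
= 657800×1/10295472 = 7475/116994

P(X=7) = 7475/116994 ≈ 6.39%


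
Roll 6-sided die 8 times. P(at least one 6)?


P(no 6)^8 = (5/6)^8 = 390625/1679616
P(≥1) = 1 - 390625/1679616 = 1288991/1679616

P = 1288991/1679616 ≈ 76.74%


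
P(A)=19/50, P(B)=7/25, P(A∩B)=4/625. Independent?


P(A)×P(B) = 133/1250
P(A∩B) = 4/625
Not equal → NOT independent

No, not independent


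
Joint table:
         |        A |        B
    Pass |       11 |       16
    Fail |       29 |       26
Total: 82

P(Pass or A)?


P(Pass∨A) = P(Pass) + P(A) - P(Pass∧A)
= (27 + 40 - 11)/82 = 56/82 = 28/41

P = 28/41 ≈ 68.29%


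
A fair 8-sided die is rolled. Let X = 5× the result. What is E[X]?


E[die] = (1+8)/2 = 9/2
E[X] = 5 × 9/2 = 45/2

E[X] = 45/2


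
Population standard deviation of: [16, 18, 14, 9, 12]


Mean = 69/5
  (16-69/5)²=121/25
  (18-69/5)²=441/25
  (14-69/5)²=1/25
  (9-69/5)²=576/25
  (12-69/5)²=81/25
Σ(x-μ)² = 244/5
σ² = (244/5)/5 = 244/25

σ = √(244/25) ≈ 3.1241


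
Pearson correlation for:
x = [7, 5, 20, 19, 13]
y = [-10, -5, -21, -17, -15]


n=5, Σx=64, Σy=-68, Σxy=-1033, Σx²=1004, Σy²=1080
r = (5×(-1033) - 64×(-68))/√((5×1004 - 64²)(5×1080 - (-68)²))
= -813/√(924×776) = -813/√717024 ≈ -813/846.7727 ≈ -0.9601

r ≈ -0.9601


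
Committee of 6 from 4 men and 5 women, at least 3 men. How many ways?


Count by #men:
  3M,3W: C(4,3)×C(5,3)=40
  4M,2W: C(4,4)×C(5,2)=10
Total = 50

50


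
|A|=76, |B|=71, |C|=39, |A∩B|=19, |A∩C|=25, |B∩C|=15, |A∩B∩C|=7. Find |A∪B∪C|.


|A∪B∪C| = 76+71+39-19-25-15+7 = 134

|A∪B∪C| = 134


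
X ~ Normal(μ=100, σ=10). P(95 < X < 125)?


z₁=(95-100)/10=-0.5, z₂=(125-100)/10=2.5
P = Φ(2.5) - Φ(-0.5) = 0.993790 - 0.308538 = 0.685252 ≈ 0.6853

P(95 < X < 125) ≈ 0.6853


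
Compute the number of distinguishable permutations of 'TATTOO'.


Letters: 6, freq: {'T': 3, 'A': 1, 'O': 2}
6!/(3!×1!×2!) = 720/12 = 60

60


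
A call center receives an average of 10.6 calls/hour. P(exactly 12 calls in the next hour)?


Poisson(λ=10.6): P(X=12) = e^(-λ)×λ^k/k!
= e^(-10.6) × 10.6^12 / 12!
≈ 2.491600973e-05 × 2.01219647184e+12 / 479001600 ≈ 0.104668

P(X=12) ≈ 0.104668 ≈ 10.47%


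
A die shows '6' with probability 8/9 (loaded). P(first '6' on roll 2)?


Geometric: P(X=2) = (1-p)^(k-1)×p = (1/9)^1×8/9 = 8/81

P(X=2) = 8/81 ≈ 9.88%


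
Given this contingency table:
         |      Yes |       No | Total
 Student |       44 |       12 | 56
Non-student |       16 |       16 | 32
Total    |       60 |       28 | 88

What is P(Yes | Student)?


P(Yes | Student) = 44/(44+12) = 44/56 = 11/14

P(Yes|Student) = 11/14 ≈ 78.57%


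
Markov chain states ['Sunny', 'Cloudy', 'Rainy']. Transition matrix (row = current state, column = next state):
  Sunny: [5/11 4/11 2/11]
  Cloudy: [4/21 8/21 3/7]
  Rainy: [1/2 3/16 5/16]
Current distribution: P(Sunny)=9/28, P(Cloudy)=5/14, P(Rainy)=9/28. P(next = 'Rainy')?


P(next=Rainy) = Σᵢ P(now=i)×P(i→Rainy)
= 9/28×2/11 + 5/14×3/7 + 9/28×5/16
= 9/154 + 15/98 + 45/448 = 10761/34496

P = 10761/34496 ≈ 0.3119


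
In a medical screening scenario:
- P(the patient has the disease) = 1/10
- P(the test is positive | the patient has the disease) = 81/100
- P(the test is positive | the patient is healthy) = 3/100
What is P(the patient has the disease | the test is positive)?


Using Bayes' theorem:
P(A|B) = P(B|A)·P(A) / P(B)

P(the test is positive) = 81/100 × 1/10 + 3/100 × 9/10
= 81/1000 + 27/1000 = 27/250

P(the patient has the disease|the test is positive) = (81/1000) / (27/250) = 3/4

P(the patient has the disease|the test is positive) = 3/4 ≈ 75.00%


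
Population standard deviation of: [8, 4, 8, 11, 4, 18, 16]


Mean = 69/7
  (8-69/7)²=169/49
  (4-69/7)²=1681/49
  (8-69/7)²=169/49
  (11-69/7)²=64/49
  (4-69/7)²=1681/49
  (18-69/7)²=3249/49
  (16-69/7)²=1849/49
Σ(x-μ)² = 1266/7
σ² = (1266/7)/7 = 1266/49

σ = √(1266/49) ≈ 5.0830


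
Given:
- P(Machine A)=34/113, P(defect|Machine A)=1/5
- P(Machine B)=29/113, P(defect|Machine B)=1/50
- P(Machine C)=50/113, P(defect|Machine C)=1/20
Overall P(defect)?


P(B) = Σ P(B|Aᵢ)×P(Aᵢ)
  1/5×34/113 = 34/565
  1/50×29/113 = 29/5650
  1/20×50/113 = 5/226
Sum = 247/2825

P(defect) = 247/2825 ≈ 8.74%


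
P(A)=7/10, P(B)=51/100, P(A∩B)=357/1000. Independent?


P(A)×P(B) = 357/1000
P(A∩B) = 357/1000
Equal ✓ → Independent

Yes, independent


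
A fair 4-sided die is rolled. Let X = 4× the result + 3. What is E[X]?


E[die] = (1+4)/2 = 5/2
E[X] = 4×5/2 + 3 = 13

E[X] = 13


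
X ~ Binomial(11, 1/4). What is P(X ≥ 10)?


P(X ≥ 10) = Σ P(X=i) for i=10..11
P(X=10) = 33/4194304
P(X=11) = 1/4194304
Sum = 17/2097152

P(X ≥ 10) = 17/2097152 ≈ 0.00%


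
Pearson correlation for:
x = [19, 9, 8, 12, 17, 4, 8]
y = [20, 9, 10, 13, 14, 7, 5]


n=7, Σx=77, Σy=78, Σxy=1003, Σx²=1019, Σy²=1020
r = (7×1003 - 77×78)/√((7×1019 - 77²)(7×1020 - 78²))
= 1015/√(1204×1056) = 1015/√1271424 ≈ 1015/1127.5744 ≈ 0.9002

r ≈ 0.9002


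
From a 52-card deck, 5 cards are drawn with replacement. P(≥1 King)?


P(not a King) = 48/52 = 12/13
P(none in 5 draws) = (12/13)^5 = 248832/371293
P(≥1 King) = 1 - 248832/371293 = 122461/371293

P = 122461/371293 ≈ 32.98%


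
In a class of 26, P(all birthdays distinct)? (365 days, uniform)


P(all different) = Π(365-i)/365 for i=0..25
= (365/365)×(364/365)×...×(340/365)
= 0.401759

P ≈ 0.4018 ≈ 40.18%


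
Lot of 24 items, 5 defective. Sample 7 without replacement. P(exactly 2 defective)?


Hypergeometric: C(5,2)×C(19,5)/C(24,7)
= 10×11628/346104 = 85/253

P(X=2) = 85/253 ≈ 33.60%


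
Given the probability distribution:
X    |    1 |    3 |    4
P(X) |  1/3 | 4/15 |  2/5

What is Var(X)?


E[X] = 41/15
E[X²] = 137/15
Var(X) = E[X²] - (E[X])² = 137/15 - 1681/225 = 374/225

Var(X) = 374/225 ≈ 1.6622


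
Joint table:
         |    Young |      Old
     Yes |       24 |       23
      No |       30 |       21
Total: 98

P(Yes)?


P(Yes) = (24+23)/98 = 47/98

P(Yes) = 47/98 ≈ 47.96%


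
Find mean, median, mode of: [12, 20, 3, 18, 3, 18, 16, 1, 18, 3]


Sorted: [1, 3, 3, 3, 12, 16, 18, 18, 18, 20]
Mean = 112/10 = 56/5
Median = 14
Freq: {12: 1, 20: 1, 3: 3, 18: 3, 16: 1, 1: 1}
Mode: [3, 18]

Mean=56/5, Median=14, Mode=[3, 18]


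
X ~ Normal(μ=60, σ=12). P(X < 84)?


z = (84-60)/12 = 2.0
P(Z < 2.0) = 0.9772

P(X < 84) ≈ 0.9772


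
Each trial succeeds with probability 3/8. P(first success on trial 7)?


Geometric: P(X=7) = (1-p)^(k-1)×p = (5/8)^6×3/8 = 46875/2097152

P(X=7) = 46875/2097152 ≈ 2.24%


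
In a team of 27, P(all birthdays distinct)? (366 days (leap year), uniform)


P(all different) = Π(366-i)/366 for i=0..26
= (366/366)×(365/366)×...×(340/366)
= 0.374173

P ≈ 0.3742 ≈ 37.42%


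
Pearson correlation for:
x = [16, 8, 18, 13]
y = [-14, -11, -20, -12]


n=4, Σx=55, Σy=-57, Σxy=-828, Σx²=813, Σy²=861
r = (4×(-828) - 55×(-57))/√((4×813 - 55²)(4×861 - (-57)²))
= -177/√(227×195) = -177/√44265 ≈ -177/210.3925 ≈ -0.8413

r ≈ -0.8413


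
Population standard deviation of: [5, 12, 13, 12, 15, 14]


Mean = 71/6
  (5-71/6)²=1681/36
  (12-71/6)²=1/36
  (13-71/6)²=49/36
  (12-71/6)²=1/36
  (15-71/6)²=361/36
  (14-71/6)²=169/36
Σ(x-μ)² = 377/6
σ² = (377/6)/6 = 377/36

σ = √(377/36) ≈ 3.2361


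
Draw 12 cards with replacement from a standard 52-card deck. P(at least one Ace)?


P(not a Ace) = 48/52 = 12/13
P(none in 12 draws) = (12/13)^12 = 8916100448256/23298085122481
P(≥1 Ace) = 1 - 8916100448256/23298085122481 = 14381984674225/23298085122481

P = 14381984674225/23298085122481 ≈ 61.73%


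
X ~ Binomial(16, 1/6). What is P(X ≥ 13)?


P(X ≥ 13) = Σ P(X=i) for i=13..16
P(X=13) = 4375/176319369216
P(X=14) = 125/117546246144
P(X=15) = 5/176319369216
P(X=16) = 1/2821109907456
Sum = 73081/2821109907456

P(X ≥ 13) = 73081/2821109907456 ≈ 0.00%


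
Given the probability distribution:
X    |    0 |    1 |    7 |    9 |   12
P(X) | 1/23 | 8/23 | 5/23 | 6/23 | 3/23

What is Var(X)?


E[X] = 133/23
E[X²] = 1171/23
Var(X) = E[X²] - (E[X])² = 1171/23 - 17689/529 = 9244/529

Var(X) = 9244/529 ≈ 17.4745


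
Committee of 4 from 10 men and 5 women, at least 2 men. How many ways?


Count by #men:
  2M,2W: C(10,2)×C(5,2)=450
  3M,1W: C(10,3)×C(5,1)=600
  4M,0W: C(10,4)×C(5,0)=210
Total = 1260

1260


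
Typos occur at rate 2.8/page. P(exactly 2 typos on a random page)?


Poisson(λ=2.8): P(X=2) = e^(-λ)×λ^k/k!
= e^(-2.8) × 2.8^2 / 2!
≈ 0.06081006263 × 7.84 / 2 ≈ 0.238375

P(X=2) ≈ 0.238375 ≈ 23.84%


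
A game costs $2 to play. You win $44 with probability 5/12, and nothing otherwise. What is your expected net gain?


E[gain] = (44-2)×5/12 + (-2)×7/12
= 35/2 - 7/6 = 49/3

Expected net gain = $49/3 ≈ $16.33


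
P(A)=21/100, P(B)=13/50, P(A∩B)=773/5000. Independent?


P(A)×P(B) = 273/5000
P(A∩B) = 773/5000
Not equal → NOT independent

No, not independent


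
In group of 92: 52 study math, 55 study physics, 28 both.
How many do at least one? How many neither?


|A∪B| = 52+55-28 = 79
Neither = 92-79 = 13

At least one: 79; Neither: 13


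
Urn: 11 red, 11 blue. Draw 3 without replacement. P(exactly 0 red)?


Hypergeometric: C(11,0)×C(11,3)/C(22,3)
= 1×165/1540 = 3/28

P(X=0) = 3/28 ≈ 10.71%


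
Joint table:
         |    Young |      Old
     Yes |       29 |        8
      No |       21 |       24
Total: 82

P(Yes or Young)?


P(Yes∨Young) = P(Yes) + P(Young) - P(Yes∧Young)
= (37 + 50 - 29)/82 = 58/82 = 29/41

P = 29/41 ≈ 70.73%


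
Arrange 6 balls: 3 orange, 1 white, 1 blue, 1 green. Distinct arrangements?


6!/(3!×1!×1!×1!) = 120

120


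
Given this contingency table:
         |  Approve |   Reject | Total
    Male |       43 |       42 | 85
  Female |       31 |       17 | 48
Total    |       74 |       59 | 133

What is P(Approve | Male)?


P(Approve | Male) = 43/(43+42) = 43/85

P(Approve|Male) = 43/85 ≈ 50.59%


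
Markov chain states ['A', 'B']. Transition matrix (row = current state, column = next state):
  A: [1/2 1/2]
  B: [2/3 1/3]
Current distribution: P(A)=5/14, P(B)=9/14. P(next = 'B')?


P(next=B) = Σᵢ P(now=i)×P(i→B)
= 5/14×1/2 + 9/14×1/3
= 5/28 + 3/14 = 11/28

P = 11/28 ≈ 0.3929


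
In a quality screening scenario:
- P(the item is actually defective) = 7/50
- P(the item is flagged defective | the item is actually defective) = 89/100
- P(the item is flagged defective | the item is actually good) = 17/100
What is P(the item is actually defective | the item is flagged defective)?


Using Bayes' theorem:
P(A|B) = P(B|A)·P(A) / P(B)

P(the item is flagged defective) = 89/100 × 7/50 + 17/100 × 43/50
= 623/5000 + 731/5000 = 677/2500

P(the item is actually defective|the item is flagged defective) = (623/5000) / (677/2500) = 623/1354

P(the item is actually defective|the item is flagged defective) = 623/1354 ≈ 46.01%


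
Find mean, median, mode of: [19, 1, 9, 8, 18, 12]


Sorted: [1, 8, 9, 12, 18, 19]
Mean = 67/6
Median = 21/2
Freq: {19: 1, 1: 1, 9: 1, 8: 1, 18: 1, 12: 1}
Mode: No mode

Mean=67/6, Median=21/2, Mode=No mode


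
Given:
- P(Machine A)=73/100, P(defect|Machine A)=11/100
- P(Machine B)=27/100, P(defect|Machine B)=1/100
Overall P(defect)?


P(B) = Σ P(B|Aᵢ)×P(Aᵢ)
  11/100×73/100 = 803/10000
  1/100×27/100 = 27/10000
Sum = 83/1000

P(defect) = 83/1000 ≈ 8.30%


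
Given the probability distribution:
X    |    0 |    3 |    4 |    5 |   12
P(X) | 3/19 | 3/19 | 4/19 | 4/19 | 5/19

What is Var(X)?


E[X] = 105/19
E[X²] = 911/19
Var(X) = E[X²] - (E[X])² = 911/19 - 11025/361 = 6284/361

Var(X) = 6284/361 ≈ 17.4072


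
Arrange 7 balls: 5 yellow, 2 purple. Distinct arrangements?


7!/(5!×2!) = 21

21


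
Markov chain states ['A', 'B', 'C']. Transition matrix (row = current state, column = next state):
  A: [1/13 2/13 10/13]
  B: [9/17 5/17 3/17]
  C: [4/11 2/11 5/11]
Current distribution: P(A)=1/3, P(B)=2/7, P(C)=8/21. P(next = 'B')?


P(next=B) = Σᵢ P(now=i)×P(i→B)
= 1/3×2/13 + 2/7×5/17 + 8/21×2/11
= 2/39 + 10/119 + 16/231 = 1492/7293

P = 1492/7293 ≈ 0.2046


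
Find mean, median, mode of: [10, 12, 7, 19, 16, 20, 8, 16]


Sorted: [7, 8, 10, 12, 16, 16, 19, 20]
Mean = 108/8 = 27/2
Median = 14
Freq: {10: 1, 12: 1, 7: 1, 19: 1, 16: 2, 20: 1, 8: 1}
Mode: [16]

Mean=27/2, Median=14, Mode=16


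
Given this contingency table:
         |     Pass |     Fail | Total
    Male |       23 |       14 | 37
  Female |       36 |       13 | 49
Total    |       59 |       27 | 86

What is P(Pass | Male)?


P(Pass | Male) = 23/(23+14) = 23/37

P(Pass|Male) = 23/37 ≈ 62.16%


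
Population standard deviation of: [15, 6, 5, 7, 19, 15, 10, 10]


Mean = 87/8
  (15-87/8)²=1089/64
  (6-87/8)²=1521/64
  (5-87/8)²=2209/64
  (7-87/8)²=961/64
  (19-87/8)²=4225/64
  (15-87/8)²=1089/64
  (10-87/8)²=49/64
  (10-87/8)²=49/64
Σ(x-μ)² = 1399/8
σ² = (1399/8)/8 = 1399/64

σ = √(1399/64) ≈ 4.6754


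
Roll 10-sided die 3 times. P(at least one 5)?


P(no 5)^3 = (9/10)^3 = 729/1000
P(≥1) = 1 - 729/1000 = 271/1000

P = 271/1000 ≈ 27.10%


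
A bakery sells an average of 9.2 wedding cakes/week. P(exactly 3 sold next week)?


Poisson(λ=9.2): P(X=3) = e^(-λ)×λ^k/k!
= e^(-9.2) × 9.2^3 / 3!
≈ 0.0001010394018 × 778.688 / 6 ≈ 0.013113

P(X=3) ≈ 0.013113 ≈ 1.31%


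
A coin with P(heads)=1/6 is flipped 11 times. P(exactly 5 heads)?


Binomial: P(X=5) = C(11,5)×p^5×(1-p)^6
= 462 × 1/7776 × 15625/46656 = 1203125/60466176

P(X=5) = 1203125/60466176 ≈ 1.99%


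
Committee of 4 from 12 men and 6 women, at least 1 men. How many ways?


Count by #men:
  1M,3W: C(12,1)×C(6,3)=240
  2M,2W: C(12,2)×C(6,2)=990
  3M,1W: C(12,3)×C(6,1)=1320
  4M,0W: C(12,4)×C(6,0)=495
Total = 3045

3045


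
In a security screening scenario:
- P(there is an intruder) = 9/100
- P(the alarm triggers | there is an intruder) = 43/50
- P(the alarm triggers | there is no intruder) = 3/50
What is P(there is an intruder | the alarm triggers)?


Using Bayes' theorem:
P(A|B) = P(B|A)·P(A) / P(B)

P(the alarm triggers) = 43/50 × 9/100 + 3/50 × 91/100
= 387/5000 + 273/5000 = 33/250

P(there is an intruder|the alarm triggers) = (387/5000) / (33/250) = 129/220

P(there is an intruder|the alarm triggers) = 129/220 ≈ 58.64%


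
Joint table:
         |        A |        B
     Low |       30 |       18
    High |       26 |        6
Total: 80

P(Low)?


P(Low) = (30+18)/80 = 48/80 = 3/5

P(Low) = 3/5 ≈ 60.00%


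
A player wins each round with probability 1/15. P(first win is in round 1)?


Geometric: P(X=1) = (1-p)^(k-1)×p = (14/15)^0×1/15 = 1/15

P(X=1) = 1/15 ≈ 6.67%


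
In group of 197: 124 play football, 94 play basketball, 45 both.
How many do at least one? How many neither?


|A∪B| = 124+94-45 = 173
Neither = 197-173 = 24

At least one: 173; Neither: 24


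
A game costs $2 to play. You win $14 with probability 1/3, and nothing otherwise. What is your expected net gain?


E[gain] = (14-2)×1/3 + (-2)×2/3
= 4 - 4/3 = 8/3

Expected net gain = $8/3 ≈ $2.67


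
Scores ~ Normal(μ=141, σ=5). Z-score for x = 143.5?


z = (x - μ)/σ = (143.5 - 141)/5 = 0.5

z = 0.5


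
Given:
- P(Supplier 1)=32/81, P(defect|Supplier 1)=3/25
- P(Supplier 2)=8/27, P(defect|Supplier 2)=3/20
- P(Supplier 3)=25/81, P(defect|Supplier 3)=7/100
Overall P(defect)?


P(B) = Σ P(B|Aᵢ)×P(Aᵢ)
  3/25×32/81 = 32/675
  3/20×8/27 = 2/45
  7/100×25/81 = 7/324
Sum = 919/8100

P(defect) = 919/8100 ≈ 11.35%


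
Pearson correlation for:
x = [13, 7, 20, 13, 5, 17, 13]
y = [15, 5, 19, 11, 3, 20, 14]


n=7, Σx=88, Σy=87, Σxy=1290, Σx²=1270, Σy²=1337
r = (7×1290 - 88×87)/√((7×1270 - 88²)(7×1337 - 87²))
= 1374/√(1146×1790) = 1374/√2051340 ≈ 1374/1432.2500 ≈ 0.9593

r ≈ 0.9593


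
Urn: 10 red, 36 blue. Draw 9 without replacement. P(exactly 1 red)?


Hypergeometric: C(10,1)×C(36,8)/C(46,9)
= 10×30260340/1101716330 = 2750940/10015603

P(X=1) = 2750940/10015603 ≈ 27.47%


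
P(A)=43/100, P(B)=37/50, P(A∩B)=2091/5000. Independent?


P(A)×P(B) = 1591/5000
P(A∩B) = 2091/5000
Not equal → NOT independent

No, not independent


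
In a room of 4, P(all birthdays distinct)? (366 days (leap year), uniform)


P(all different) = Π(366-i)/366 for i=0..3
= (366/366)×(365/366)×...×(363/366)
= 0.983689

P ≈ 0.9837 ≈ 98.37%


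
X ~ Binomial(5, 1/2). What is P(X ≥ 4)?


P(X ≥ 4) = Σ P(X=i) for i=4..5
P(X=4) = 5/32
P(X=5) = 1/32
Sum = 3/16

P(X ≥ 4) = 3/16 ≈ 18.75%


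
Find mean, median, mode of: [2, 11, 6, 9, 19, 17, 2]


Sorted: [2, 2, 6, 9, 11, 17, 19]
Mean = 66/7
Median = 9
Freq: {2: 2, 11: 1, 6: 1, 9: 1, 19: 1, 17: 1}
Mode: [2]

Mean=66/7, Median=9, Mode=2


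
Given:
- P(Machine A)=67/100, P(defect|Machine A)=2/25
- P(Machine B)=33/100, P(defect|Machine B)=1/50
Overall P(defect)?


P(B) = Σ P(B|Aᵢ)×P(Aᵢ)
  2/25×67/100 = 67/1250
  1/50×33/100 = 33/5000
Sum = 301/5000

P(defect) = 301/5000 ≈ 6.02%


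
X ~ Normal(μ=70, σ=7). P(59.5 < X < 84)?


z₁=(59.5-70)/7=-1.5, z₂=(84-70)/7=2.0
P = Φ(2.0) - Φ(-1.5) = 0.977250 - 0.066807 = 0.910443 ≈ 0.9104

P(59.5 < X < 84) ≈ 0.9104


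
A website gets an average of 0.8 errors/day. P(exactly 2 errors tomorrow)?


Poisson(λ=0.8): P(X=2) = e^(-λ)×λ^k/k!
= e^(-0.8) × 0.8^2 / 2!
≈ 0.4493289641 × 0.64 / 2 ≈ 0.143785

P(X=2) ≈ 0.143785 ≈ 14.38%


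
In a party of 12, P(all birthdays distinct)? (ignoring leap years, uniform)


P(all different) = Π(365-i)/365 for i=0..11
= (365/365)×(364/365)×...×(354/365)
= 0.832975

P ≈ 0.8330 ≈ 83.30%


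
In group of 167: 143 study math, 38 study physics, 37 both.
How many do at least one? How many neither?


|A∪B| = 143+38-37 = 144
Neither = 167-144 = 23

At least one: 144; Neither: 23


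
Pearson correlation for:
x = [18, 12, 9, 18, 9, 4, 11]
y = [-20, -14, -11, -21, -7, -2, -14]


n=7, Σx=81, Σy=-89, Σxy=-1230, Σx²=1091, Σy²=1407
r = (7×(-1230) - 81×(-89))/√((7×1091 - 81²)(7×1407 - (-89)²))
= -1401/√(1076×1928) = -1401/√2074528 ≈ -1401/1440.3222 ≈ -0.9727

r ≈ -0.9727


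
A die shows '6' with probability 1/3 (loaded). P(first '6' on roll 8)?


Geometric: P(X=8) = (1-p)^(k-1)×p = (2/3)^7×1/3 = 128/6561

P(X=8) = 128/6561 ≈ 1.95%


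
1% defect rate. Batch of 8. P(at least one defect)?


P(all good) = (99/100)^8 = 9227446944279201/10000000000000000
P(≥1 defect) = 772553055720799/10000000000000000

P = 772553055720799/10000000000000000 ≈ 7.73%


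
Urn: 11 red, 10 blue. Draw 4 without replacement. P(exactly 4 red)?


Hypergeometric: C(11,4)×C(10,0)/C(21,4)
= 330×1/5985 = 22/399

P(X=4) = 22/399 ≈ 5.51%


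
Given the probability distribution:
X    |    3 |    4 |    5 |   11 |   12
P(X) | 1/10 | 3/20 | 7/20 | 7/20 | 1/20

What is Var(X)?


E[X] = 71/10
E[X²] = 308/5
Var(X) = E[X²] - (E[X])² = 308/5 - 5041/100 = 1119/100

Var(X) = 1119/100 ≈ 11.1900


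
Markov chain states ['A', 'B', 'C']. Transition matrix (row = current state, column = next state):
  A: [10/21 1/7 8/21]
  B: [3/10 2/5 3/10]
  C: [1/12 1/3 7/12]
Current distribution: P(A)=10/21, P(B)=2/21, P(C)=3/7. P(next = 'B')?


P(next=B) = Σᵢ P(now=i)×P(i→B)
= 10/21×1/7 + 2/21×2/5 + 3/7×1/3
= 10/147 + 4/105 + 1/7 = 61/245

P = 61/245 ≈ 0.2490


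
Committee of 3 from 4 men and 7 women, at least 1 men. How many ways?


Count by #men:
  1M,2W: C(4,1)×C(7,2)=84
  2M,1W: C(4,2)×C(7,1)=42
  3M,0W: C(4,3)×C(7,0)=4
Total = 130

130


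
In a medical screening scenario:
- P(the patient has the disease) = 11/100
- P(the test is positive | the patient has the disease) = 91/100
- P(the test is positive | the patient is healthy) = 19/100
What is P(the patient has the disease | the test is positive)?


Using Bayes' theorem:
P(A|B) = P(B|A)·P(A) / P(B)

P(the test is positive) = 91/100 × 11/100 + 19/100 × 89/100
= 1001/10000 + 1691/10000 = 673/2500

P(the patient has the disease|the test is positive) = (1001/10000) / (673/2500) = 1001/2692

P(the patient has the disease|the test is positive) = 1001/2692 ≈ 37.18%


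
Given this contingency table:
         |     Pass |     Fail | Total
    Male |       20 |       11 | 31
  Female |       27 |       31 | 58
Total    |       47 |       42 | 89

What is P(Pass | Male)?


P(Pass | Male) = 20/(20+11) = 20/31

P(Pass|Male) = 20/31 ≈ 64.52%


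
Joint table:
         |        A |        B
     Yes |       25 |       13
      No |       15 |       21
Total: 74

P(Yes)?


P(Yes) = (25+13)/74 = 38/74 = 19/37

P(Yes) = 19/37 ≈ 51.35%


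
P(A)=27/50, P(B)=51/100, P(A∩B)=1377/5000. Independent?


P(A)×P(B) = 1377/5000
P(A∩B) = 1377/5000
Equal ✓ → Independent

Yes, independent


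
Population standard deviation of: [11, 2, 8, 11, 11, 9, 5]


Mean = 57/7
  (11-57/7)²=400/49
  (2-57/7)²=1849/49
  (8-57/7)²=1/49
  (11-57/7)²=400/49
  (11-57/7)²=400/49
  (9-57/7)²=36/49
  (5-57/7)²=484/49
Σ(x-μ)² = 510/7
σ² = (510/7)/7 = 510/49

σ = √(510/49) ≈ 3.2262


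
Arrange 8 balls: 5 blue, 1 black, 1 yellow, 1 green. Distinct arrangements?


8!/(5!×1!×1!×1!) = 336

336


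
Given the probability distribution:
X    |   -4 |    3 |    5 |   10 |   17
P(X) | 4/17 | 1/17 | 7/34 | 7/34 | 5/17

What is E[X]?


E[X] = Σ x·P(X=x)
= (-4)×(4/17) + (3)×(1/17) + (5)×(7/34) + (10)×(7/34) + (17)×(5/17)
= 249/34

E[X] = 249/34


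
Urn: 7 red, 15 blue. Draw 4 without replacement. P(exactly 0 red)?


Hypergeometric: C(7,0)×C(15,4)/C(22,4)
= 1×1365/7315 = 39/209

P(X=0) = 39/209 ≈ 18.66%


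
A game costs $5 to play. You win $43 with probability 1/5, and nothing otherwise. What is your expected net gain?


E[gain] = (43-5)×1/5 + (-5)×4/5
= 38/5 - 4 = 18/5

Expected net gain = $18/5 ≈ $3.60


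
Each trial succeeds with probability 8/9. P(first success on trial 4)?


Geometric: P(X=4) = (1-p)^(k-1)×p = (1/9)^3×8/9 = 8/6561

P(X=4) = 8/6561 ≈ 0.12%


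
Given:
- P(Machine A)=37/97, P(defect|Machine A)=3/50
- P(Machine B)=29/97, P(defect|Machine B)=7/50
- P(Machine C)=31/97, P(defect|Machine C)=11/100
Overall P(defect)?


P(B) = Σ P(B|Aᵢ)×P(Aᵢ)
  3/50×37/97 = 111/4850
  7/50×29/97 = 203/4850
  11/100×31/97 = 341/9700
Sum = 969/9700

P(defect) = 969/9700 ≈ 9.99%


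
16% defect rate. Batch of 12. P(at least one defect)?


P(all good) = (21/25)^12 = 7355827511386641/59604644775390625
P(≥1 defect) = 52248817264003984/59604644775390625

P = 52248817264003984/59604644775390625 ≈ 87.66%


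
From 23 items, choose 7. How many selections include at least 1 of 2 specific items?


Complement: C(23,7) - C(21,7) = 245157 - 116280 = 128877

128877


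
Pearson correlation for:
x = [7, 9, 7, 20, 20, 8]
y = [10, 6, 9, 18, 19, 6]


n=6, Σx=71, Σy=68, Σxy=975, Σx²=1043, Σy²=938
r = (6×975 - 71×68)/√((6×1043 - 71²)(6×938 - 68²))
= 1022/√(1217×1004) = 1022/√1221868 ≈ 1022/1105.3814 ≈ 0.9246

r ≈ 0.9246


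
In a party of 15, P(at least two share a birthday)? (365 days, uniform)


P(all different) = Π(365-i)/365 for i=0..14
= 0.747099
P(match) = 1 - 0.747099 = 0.252901

P ≈ 0.2529 ≈ 25.29%


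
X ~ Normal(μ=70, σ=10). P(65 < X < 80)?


z₁=(65-70)/10=-0.5, z₂=(80-70)/10=1.0
P = Φ(1.0) - Φ(-0.5) = 0.841345 - 0.308538 = 0.532807 ≈ 0.5328

P(65 < X < 80) ≈ 0.5328


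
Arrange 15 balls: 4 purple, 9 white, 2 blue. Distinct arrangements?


15!/(4!×9!×2!) = 75075

75075


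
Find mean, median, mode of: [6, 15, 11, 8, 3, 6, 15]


Sorted: [3, 6, 6, 8, 11, 15, 15]
Mean = 64/7
Median = 8
Freq: {6: 2, 15: 2, 11: 1, 8: 1, 3: 1}
Mode: [6, 15]

Mean=64/7, Median=8, Mode=[6, 15]


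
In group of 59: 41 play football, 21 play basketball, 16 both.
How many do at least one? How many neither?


|A∪B| = 41+21-16 = 46
Neither = 59-46 = 13

At least one: 46; Neither: 13


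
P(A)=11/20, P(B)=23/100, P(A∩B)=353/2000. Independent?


P(A)×P(B) = 253/2000
P(A∩B) = 353/2000
Not equal → NOT independent

No, not independent


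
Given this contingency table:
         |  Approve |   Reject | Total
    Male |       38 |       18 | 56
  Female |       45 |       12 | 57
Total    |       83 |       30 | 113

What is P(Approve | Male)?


P(Approve | Male) = 38/(38+18) = 38/56 = 19/28

P(Approve|Male) = 19/28 ≈ 67.86%


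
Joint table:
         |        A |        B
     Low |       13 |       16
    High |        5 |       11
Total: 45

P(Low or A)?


P(Low∨A) = P(Low) + P(A) - P(Low∧A)
= (29 + 18 - 13)/45 = 34/45

P = 34/45 ≈ 75.56%
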